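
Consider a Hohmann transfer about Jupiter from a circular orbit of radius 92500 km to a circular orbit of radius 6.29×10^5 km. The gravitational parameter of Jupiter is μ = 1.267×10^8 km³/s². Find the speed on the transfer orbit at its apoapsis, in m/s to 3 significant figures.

Transfer-ellipse semi-major axis a_t = (r₁ + r₂)/2 = (92500 + 6.290×10^5)/2 = 3.6075×10^5 km.
The apoapsis of the transfer ellipse is at r = 6.290×10^5 km.
Vis-viva: v = √[μ(2/r − 1/a_t)] = √[1.267×10^8 × (2/6.290×10^5 − 1/3.6075×10^5)] = 7.187 km/s.

v = 7190 m/s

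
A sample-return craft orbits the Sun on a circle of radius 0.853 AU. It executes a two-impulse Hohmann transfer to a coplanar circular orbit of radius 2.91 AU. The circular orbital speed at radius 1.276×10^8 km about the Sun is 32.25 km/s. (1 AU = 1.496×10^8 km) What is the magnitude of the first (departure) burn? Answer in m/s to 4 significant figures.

Δv₁ = 7857 m/s

From the circular-orbit relation v² = μ/r at r = 1.276×10^8 km: μ = v²r = (32.25)² × 1.276×10^8 = 1.32712×10^11 km³/s².
In km: r₁ = 0.853 × 1.496×10^8 = 1.276088×10^8 km; r₂ = 2.91 × 1.496×10^8 = 4.35336×10^8 km.
The Hohmann ellipse has a_t = (r₁ + r₂)/2 = 2.814724×10^8 km.
Circular speed at r = 1.276088×10^8 km: v_c = √(μ/r) = 32.249 km/s.
Transfer-orbit speed at the same r (vis-viva, a = a_t): v_t = √[μ(2/r − 1/a_t)] = 40.106 km/s.
Δv₁ = |v_t − v_c| = |40.106 − 32.249| = 7.857 km/s.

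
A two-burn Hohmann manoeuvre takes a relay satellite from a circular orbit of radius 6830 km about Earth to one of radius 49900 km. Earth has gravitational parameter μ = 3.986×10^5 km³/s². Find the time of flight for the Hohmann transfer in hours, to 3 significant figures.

t = 6.60 hours

Transfer-ellipse semi-major axis a_t = (r₁ + r₂)/2 = (6830 + 49900)/2 = 28365 km.
By Kepler's third law the transfer-orbit period is T = 2π√(a_t³/μ), so t = T/2 = 23770 s.
Converting: 23770 s ÷ 3600 s/hour = 6.60 hours.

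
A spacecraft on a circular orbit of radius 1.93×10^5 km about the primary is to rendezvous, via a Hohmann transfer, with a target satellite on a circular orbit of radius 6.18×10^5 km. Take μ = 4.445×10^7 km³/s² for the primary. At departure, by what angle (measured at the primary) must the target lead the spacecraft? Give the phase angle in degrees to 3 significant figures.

φ = 84.3°

The Hohmann ellipse has a_t = (r₁ + r₂)/2 = 4.055×10^5 km.
Transfer time t = π√(a_t³/μ) = 1.21675×10^5 s.
The target's mean motion on its circular orbit is ω₂ = √(μ/r₂³) = 1.37231×10^-5 rad/s.
Angle swept by the target during transfer: ω₂·t = 1.6698 rad = 95.67°.
Arrival is 180° from departure on the ellipse, so φ = 180° − 95.67° = 84.3°.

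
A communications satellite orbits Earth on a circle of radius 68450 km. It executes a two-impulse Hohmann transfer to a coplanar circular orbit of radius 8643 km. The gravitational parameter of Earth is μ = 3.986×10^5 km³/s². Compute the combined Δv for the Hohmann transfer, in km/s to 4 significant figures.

Δv = 3.529 km/s

Transfer-ellipse semi-major axis a_t = (r₁ + r₂)/2 = (68450 + 8643)/2 = 38546.5 km.
At r₁ the circular-orbit speed is v₁ = √(μ/r₁) = 2.413 km/s.
On the transfer ellipse at r₁, vis-viva equation gives v_a = √[μ(2/r₁ − 1/a_t)] = 1.143 km/s.
First burn Δv₁ = |v_a − v₁| = 1.270 km/s.
At r₂, v₂ = √(μ/r₂) = 6.791 km/s.
Transfer-orbit speed at r₂: v_p = √[μ(2/r₂ − 1/a_t)] = 9.050 km/s.
Second burn Δv₂ = |v₂ − v_p| = 2.259 km/s.
Δv = Δv₁ + Δv₂ = 1.270 + 2.259 = 3.529 km/s.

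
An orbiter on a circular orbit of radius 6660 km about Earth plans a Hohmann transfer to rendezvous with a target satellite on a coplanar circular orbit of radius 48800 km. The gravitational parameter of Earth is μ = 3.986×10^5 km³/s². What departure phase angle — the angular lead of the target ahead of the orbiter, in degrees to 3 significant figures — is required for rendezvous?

Semi-major axis of the transfer orbit: a_t = (6660 + 48800)/2 = 27730 km.
Transfer time t = π√(a_t³/μ) = 22978 s.
Target angular speed ω₂ = √(μ/r₂³) = 5.8565×10^-5 rad/s.
Angle swept by the target during transfer: ω₂·t = 1.3457 rad = 77.10°.
The orbiter traverses 180° on the transfer ellipse, so the target must lead by 180° − 77.10° = 103°.

φ = 103°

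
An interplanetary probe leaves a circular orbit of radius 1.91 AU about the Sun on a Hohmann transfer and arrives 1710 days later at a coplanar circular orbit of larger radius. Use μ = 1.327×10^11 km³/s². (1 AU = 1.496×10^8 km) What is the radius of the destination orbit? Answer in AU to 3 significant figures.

r₂ = 6.97 AU

In km: r₁ = 1.91 × 1.496×10^8 = 2.85736×10^8 km.
Transfer time t = 1710 days = 1.47744×10^8 s, and t = π√(a_t³/μ).
So a_t = (μ t²/π²)^(1/3) = (1.327×10^11 × (1.47744×10^8)² / π²)^(1/3) = 6.6455×10^8 km.
Since a_t = (r₁ + r₂)/2, r₂ = 2a_t − r₁ = 2×6.6455×10^8 − 2.85736×10^8 = 1.043364×10^9 km.
In AU: r₂ = 1.043364×10^9 / 1.496×10^8 = 6.97 AU.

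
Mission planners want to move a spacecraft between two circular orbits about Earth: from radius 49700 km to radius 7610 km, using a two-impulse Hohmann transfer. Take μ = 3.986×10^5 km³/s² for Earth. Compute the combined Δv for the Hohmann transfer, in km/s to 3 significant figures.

Δv = 3.67 km/s

The Hohmann ellipse has a_t = (r₁ + r₂)/2 = 28655 km.
At r₁ the circular-orbit speed is v₁ = √(μ/r₁) = 2.832 km/s.
Transfer-orbit speed at r₁ (vis-viva): v_a = √[μ(2/r₁ − 1/a_t)] = 1.459 km/s.
First burn Δv₁ = |v_a − v₁| = 1.373 km/s.
At r₂, v₂ = √(μ/r₂) = 7.237 km/s.
Transfer-orbit speed at r₂: v_p = √[μ(2/r₂ − 1/a_t)] = 9.531 km/s.
Second burn Δv₂ = |v₂ − v_p| = 2.294 km/s.
Δv = Δv₁ + Δv₂ = 1.373 + 2.294 = 3.667 km/s.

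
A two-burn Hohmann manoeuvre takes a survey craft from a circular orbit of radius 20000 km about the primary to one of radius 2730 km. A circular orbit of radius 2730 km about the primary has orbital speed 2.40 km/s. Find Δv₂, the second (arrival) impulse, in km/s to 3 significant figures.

Δv₂ = 0.784 km/s

From the circular-orbit relation v² = μ/r at r = 2730 km: μ = v²r = (2.40)² × 2730 = 15724.8 km³/s².
The Hohmann ellipse has a_t = (r₁ + r₂)/2 = 11365 km.
On the circular orbit at r = 2730 km, v_c = √(μ/r) = 2.4000 km/s.
Transfer-orbit speed at the same r (vis-viva, a = a_t): v_t = √[μ(2/r − 1/a_t)] = 3.1838 km/s.
Δv₂ = |v_t − v_c| = |3.1838 − 2.4000| = 0.7838 km/s.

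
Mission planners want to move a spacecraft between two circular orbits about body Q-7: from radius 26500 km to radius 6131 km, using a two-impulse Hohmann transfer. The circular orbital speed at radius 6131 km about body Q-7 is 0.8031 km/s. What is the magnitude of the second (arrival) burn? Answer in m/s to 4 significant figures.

Δv₂ = 220.4 m/s

From the circular-orbit relation v² = μ/r at r = 6131 km: μ = v²r = (0.8031)² × 6131 = 3954.31 km³/s².
Transfer-ellipse semi-major axis a_t = (r₁ + r₂)/2 = (26500 + 6131)/2 = 16315.5 km.
On the circular orbit at r = 6131 km, v_c = √(μ/r) = 0.80310 km/s.
Vis-viva on the transfer ellipse at r = 6131 km gives v_t = √[μ(2/r − 1/a_t)] = 1.0235 km/s.
Δv₂ = |v_t − v_c| = |1.0235 − 0.80310| = 0.2204 km/s.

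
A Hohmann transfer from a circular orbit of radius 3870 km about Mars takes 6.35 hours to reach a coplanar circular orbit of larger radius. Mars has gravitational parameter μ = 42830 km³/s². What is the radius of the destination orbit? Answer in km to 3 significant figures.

Transfer time t = 6.35 hours = 22860 s, and t = π√(a_t³/μ).
So a_t = (μ t²/π²)^(1/3) = (42830 × (22860)² / π²)^(1/3) = 13138 km.
Since a_t = (r₁ + r₂)/2, r₂ = 2a_t − r₁ = 2×13138 − 3870 = 22406 km.

r₂ = 22400 km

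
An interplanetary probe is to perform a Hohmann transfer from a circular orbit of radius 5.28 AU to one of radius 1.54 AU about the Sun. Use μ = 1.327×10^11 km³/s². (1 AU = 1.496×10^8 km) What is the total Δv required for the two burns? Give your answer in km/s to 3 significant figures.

Δv = 10.1 km/s

In km: r₁ = 5.28 × 1.496×10^8 = 7.89888×10^8 km; r₂ = 1.54 × 1.496×10^8 = 2.30384×10^8 km.
Transfer-ellipse semi-major axis a_t = (r₁ + r₂)/2 = (7.89888×10^8 + 2.30384×10^8)/2 = 5.10136×10^8 km.
Circular speed at r₁: v₁ = √(μ/r₁) = √(1.327×10^11/7.89888×10^8) = 12.96142 km/s.
Transfer-orbit speed at r₁ (v² = μ(2/r − 1/a)): v_a = √[μ(2/r₁ − 1/a_t)] = 8.710355 km/s.
First burn Δv₁ = |v_a − v₁| = 4.2511 km/s.
Circular speed at r₂: v₂ = √(μ/r₂) = 23.9999 km/s.
Transfer-orbit speed at r₂: v_p = √[μ(2/r₂ − 1/a_t)] = 29.8641 km/s.
Second burn Δv₂ = |v₂ − v_p| = 5.8642 km/s.
Total Δv = Δv₁ + Δv₂ = 10.12 km/s.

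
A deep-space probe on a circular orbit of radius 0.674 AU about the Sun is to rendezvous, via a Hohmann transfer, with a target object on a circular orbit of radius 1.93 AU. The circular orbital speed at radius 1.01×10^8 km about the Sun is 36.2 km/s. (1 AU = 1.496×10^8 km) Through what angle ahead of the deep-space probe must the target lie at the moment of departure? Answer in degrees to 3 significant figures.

φ = 80.3°

From the circular-orbit relation v² = μ/r at r = 1.01×10^8 km: μ = v²r = (36.2)² × 1.01×10^8 = 1.32354×10^11 km³/s².
In km: r₁ = 0.674 × 1.496×10^8 = 1.008304×10^8 km; r₂ = 1.93 × 1.496×10^8 = 2.88728×10^8 km.
Semi-major axis of the transfer orbit: a_t = (1.008304×10^8 + 2.88728×10^8)/2 = 1.947792×10^8 km.
The half-period of the transfer ellipse is t = π√(a_t³/μ) = 2.34744×10^7 s.
The target's mean motion on its circular orbit is ω₂ = √(μ/r₂³) = 7.41542×10^-8 rad/s.
Angle swept by the target during transfer: ω₂·t = 1.74073 rad = 99.74°.
Arrival is 180° from departure on the ellipse, so φ = 180° − 99.74° = 80.3°.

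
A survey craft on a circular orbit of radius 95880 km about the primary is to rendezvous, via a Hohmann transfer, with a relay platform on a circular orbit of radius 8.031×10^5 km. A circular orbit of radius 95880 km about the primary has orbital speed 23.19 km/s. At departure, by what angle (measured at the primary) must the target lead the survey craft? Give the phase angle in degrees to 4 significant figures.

φ = 104.6°

From the circular-orbit relation v² = μ/r at r = 95880 km: μ = v²r = (23.19)² × 95880 = 5.15620×10^7 km³/s².
Semi-major axis of the transfer orbit: a_t = (95880 + 8.031×10^5)/2 = 4.4949×10^5 km.
The half-period of the transfer ellipse is t = π√(a_t³/μ) = 1.3185×10^5 s.
The target's mean motion on its circular orbit is ω₂ = √(μ/r₂³) = 9.9772×10^-6 rad/s.
Angle swept by the target during transfer: ω₂·t = 1.3155 rad = 75.37°.
The survey craft traverses 180° on the transfer ellipse, so the target must lead by 180° − 75.37° = 104.6°.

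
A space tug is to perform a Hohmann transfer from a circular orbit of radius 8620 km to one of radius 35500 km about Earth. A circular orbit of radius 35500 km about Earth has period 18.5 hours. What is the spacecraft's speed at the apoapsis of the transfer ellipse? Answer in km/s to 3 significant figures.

v = 2.09 km/s

From Kepler's third law T² = 4π²r³/μ at r = 35500 km, T = 18.5 hours = 18.5 × 3600 s = 66600 s: μ = 4π²r³/T² = 3.98195×10^5 km³/s².
Semi-major axis of the transfer orbit: a_t = (8620 + 35500)/2 = 22060 km.
At apoapsis, r = 35500 km.
Applying v² = μ(2/r − 1/a_t): v = 2.094 km/s.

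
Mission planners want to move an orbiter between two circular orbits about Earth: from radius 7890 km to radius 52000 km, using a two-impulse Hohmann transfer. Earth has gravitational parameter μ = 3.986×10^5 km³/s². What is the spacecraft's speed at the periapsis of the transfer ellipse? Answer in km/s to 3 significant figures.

The Hohmann ellipse has a_t = (r₁ + r₂)/2 = 29945 km.
At periapsis, r = 7890 km.
Vis-viva: v = √[μ(2/r − 1/a_t)] = √[3.986×10^5 × (2/7890 − 1/29945)] = 9.366 km/s.

v = 9.37 km/s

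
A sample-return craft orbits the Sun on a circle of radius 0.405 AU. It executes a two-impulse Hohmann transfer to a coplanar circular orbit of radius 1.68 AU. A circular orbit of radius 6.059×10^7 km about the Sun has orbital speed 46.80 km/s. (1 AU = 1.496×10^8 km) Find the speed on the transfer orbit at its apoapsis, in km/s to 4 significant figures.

v = 14.32 km/s

From the circular-orbit relation v² = μ/r at r = 6.059×10^7 km: μ = v²r = (46.80)² × 6.059×10^7 = 1.32707×10^11 km³/s².
In km: r₁ = 0.405 × 1.496×10^8 = 6.0588×10^7 km; r₂ = 1.68 × 1.496×10^8 = 2.51328×10^8 km.
Transfer-ellipse semi-major axis a_t = (r₁ + r₂)/2 = (6.0588×10^7 + 2.51328×10^8)/2 = 1.55958×10^8 km.
The apoapsis of the transfer ellipse is at r = 2.51328×10^8 km.
Vis-viva: v = √[μ(2/r − 1/a_t)] = √[1.32707×10^11 × (2/2.51328×10^8 − 1/1.55958×10^8)] = 14.32 km/s.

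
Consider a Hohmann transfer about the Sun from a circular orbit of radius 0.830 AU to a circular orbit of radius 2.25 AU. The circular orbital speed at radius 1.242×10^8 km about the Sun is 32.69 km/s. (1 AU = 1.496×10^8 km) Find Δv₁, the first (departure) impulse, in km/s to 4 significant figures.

From the circular-orbit relation v² = μ/r at r = 1.242×10^8 km: μ = v²r = (32.69)² × 1.242×10^8 = 1.32725×10^11 km³/s².
In km: r₁ = 0.830 × 1.496×10^8 = 1.24168×10^8 km; r₂ = 2.25 × 1.496×10^8 = 3.366×10^8 km.
Transfer-ellipse semi-major axis a_t = (r₁ + r₂)/2 = (1.24168×10^8 + 3.366×10^8)/2 = 2.30384×10^8 km.
On the circular orbit at r = 1.24168×10^8 km, v_c = √(μ/r) = 32.6942 km/s.
Vis-viva on the transfer ellipse at r = 1.24168×10^8 km gives v_t = √[μ(2/r − 1/a_t)] = 39.5186 km/s.
Δv₁ = |v_t − v_c| = |39.5186 − 32.6942| = 6.824 km/s.

Δv₁ = 6.824 km/s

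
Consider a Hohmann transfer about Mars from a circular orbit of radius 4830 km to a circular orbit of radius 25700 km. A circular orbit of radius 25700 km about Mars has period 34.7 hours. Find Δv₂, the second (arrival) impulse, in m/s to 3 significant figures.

From Kepler's third law T² = 4π²r³/μ at r = 25700 km, T = 34.7 hours = 34.7 × 3600 s = 1.2492×10^5 s: μ = 4π²r³/T² = 42943.3 km³/s².
Transfer-ellipse semi-major axis a_t = (r₁ + r₂)/2 = (4830 + 25700)/2 = 15265 km.
Circular speed at r = 25700 km: v_c = √(μ/r) = 1.29265 km/s.
Vis-viva on the transfer ellipse at r = 25700 km gives v_t = √[μ(2/r − 1/a_t)] = 0.727120 km/s.
Δv₂ = |v_t − v_c| = |0.727120 − 1.29265| = 0.5655 km/s.

Δv₂ = 566 m/s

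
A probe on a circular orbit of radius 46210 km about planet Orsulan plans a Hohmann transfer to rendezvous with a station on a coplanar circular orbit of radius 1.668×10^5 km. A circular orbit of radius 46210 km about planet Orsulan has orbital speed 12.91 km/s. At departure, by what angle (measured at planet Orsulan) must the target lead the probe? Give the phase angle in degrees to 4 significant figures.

φ = 88.16°

From the circular-orbit relation v² = μ/r at r = 46210 km: μ = v²r = (12.91)² × 46210 = 7.70173×10^6 km³/s².
The Hohmann ellipse has a_t = (r₁ + r₂)/2 = 1.06505×10^5 km.
Transfer time t = π√(a_t³/μ) = 39347 s.
The target's mean motion on its circular orbit is ω₂ = √(μ/r₂³) = 4.0738×10^-5 rad/s.
Angle swept by the target during transfer: ω₂·t = 1.6029 rad = 91.84°.
The probe traverses 180° on the transfer ellipse, so the target must lead by 180° − 91.84° = 88.16°.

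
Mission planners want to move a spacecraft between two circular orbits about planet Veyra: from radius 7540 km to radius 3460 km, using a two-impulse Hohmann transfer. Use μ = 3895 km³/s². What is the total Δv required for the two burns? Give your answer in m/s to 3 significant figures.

Semi-major axis of the transfer orbit: a_t = (7540 + 3460)/2 = 5500 km.
At r₁ the circular-orbit speed is v₁ = √(μ/r₁) = 0.718734 km/s.
Transfer-orbit speed at r₁ (vis-viva): v_a = √[μ(2/r₁ − 1/a_t)] = 0.570066 km/s.
First burn Δv₁ = |v_a − v₁| = 0.148668 km/s.
At r₂, v₂ = √(μ/r₂) = 1.0610007 km/s.
Transfer-orbit speed at r₂: v_p = √[μ(2/r₂ − 1/a_t)] = 1.2422815 km/s.
Second burn Δv₂ = |v₂ − v_p| = 0.181281 km/s.
Total Δv = Δv₁ + Δv₂ = 0.3299 km/s.

Δv = 330 m/s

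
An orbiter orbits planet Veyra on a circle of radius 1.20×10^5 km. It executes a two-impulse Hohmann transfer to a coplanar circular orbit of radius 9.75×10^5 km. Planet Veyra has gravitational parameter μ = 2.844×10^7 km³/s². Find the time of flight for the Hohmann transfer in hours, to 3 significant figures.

Semi-major axis of the transfer orbit: a_t = (1.200×10^5 + 9.750×10^5)/2 = 5.475×10^5 km.
By Kepler's third law the transfer-orbit period is T = 2π√(a_t³/μ), so t = T/2 = 2.386×10^5 s.
Converting: 2.386×10^5 s ÷ 3600 s/hour = 66.3 hours.

t = 66.3 hours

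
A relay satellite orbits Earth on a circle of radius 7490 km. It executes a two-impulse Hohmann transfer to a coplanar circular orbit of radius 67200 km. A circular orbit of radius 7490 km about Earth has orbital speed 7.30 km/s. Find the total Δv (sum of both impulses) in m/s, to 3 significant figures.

Δv = 3840 m/s

From the circular-orbit relation v² = μ/r at r = 7490 km: μ = v²r = (7.30)² × 7490 = 3.99142×10^5 km³/s².
Transfer-ellipse semi-major axis a_t = (r₁ + r₂)/2 = (7490 + 67200)/2 = 37345 km.
Circular speed at r₁: v₁ = √(μ/r₁) = √(3.99142×10^5/7490) = 7.300 km/s.
Transfer-orbit speed at r₁ (vis-viva equation): v_p = √[μ(2/r₁ − 1/a_t)] = 9.792 km/s.
First burn Δv₁ = |v_p − v₁| = 2.492 km/s.
At r₂, v₂ = √(μ/r₂) = 2.437 km/s.
Transfer-orbit speed at r₂: v_a = √[μ(2/r₂ − 1/a_t)] = 1.091 km/s.
Second burn Δv₂ = |v₂ − v_a| = 1.346 km/s.
Δv = Δv₁ + Δv₂ = 2.492 + 1.346 = 3.838 km/s.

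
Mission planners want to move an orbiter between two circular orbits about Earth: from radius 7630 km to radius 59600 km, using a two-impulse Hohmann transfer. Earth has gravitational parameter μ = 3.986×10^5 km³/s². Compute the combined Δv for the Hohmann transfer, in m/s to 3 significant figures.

Semi-major axis of the transfer orbit: a_t = (7630 + 59600)/2 = 33615 km.
At r₁ the circular-orbit speed is v₁ = √(μ/r₁) = 7.228 km/s.
Transfer-orbit speed at r₁ (vis-viva equation): v_p = √[μ(2/r₁ − 1/a_t)] = 9.624 km/s.
First burn Δv₁ = |v_p − v₁| = 2.396 km/s.
Circular speed at r₂: v₂ = √(μ/r₂) = 2.586 km/s.
Transfer-orbit speed at r₂: v_a = √[μ(2/r₂ − 1/a_t)] = 1.232 km/s.
Second burn Δv₂ = |v₂ − v_a| = 1.354 km/s.
Total Δv = Δv₁ + Δv₂ = 3.750 km/s.

Δv = 3750 m/s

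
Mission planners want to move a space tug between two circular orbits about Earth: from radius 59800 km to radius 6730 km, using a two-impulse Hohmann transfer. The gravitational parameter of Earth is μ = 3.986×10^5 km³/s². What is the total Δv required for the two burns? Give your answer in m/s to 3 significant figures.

Δv = 4040 m/s

Transfer-ellipse semi-major axis a_t = (r₁ + r₂)/2 = (59800 + 6730)/2 = 33265 km.
At r₁ the circular-orbit speed is v₁ = √(μ/r₁) = 2.5818 km/s.
Transfer-orbit speed at r₁ (vis-viva equation): v_a = √[μ(2/r₁ − 1/a_t)] = 1.1613 km/s.
First burn Δv₁ = |v_a − v₁| = 1.4205 km/s.
At r₂, v₂ = √(μ/r₂) = 7.69593 km/s.
Transfer-orbit speed at r₂: v_p = √[μ(2/r₂ − 1/a_t)] = 10.3185 km/s.
Second burn Δv₂ = |v₂ − v_p| = 2.6226 km/s.
Δv = Δv₁ + Δv₂ = 1.4205 + 2.6226 = 4.043 km/s.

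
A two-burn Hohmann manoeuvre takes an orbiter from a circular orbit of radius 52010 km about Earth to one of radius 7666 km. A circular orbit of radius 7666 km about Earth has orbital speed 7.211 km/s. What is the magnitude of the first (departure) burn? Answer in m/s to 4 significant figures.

From the circular-orbit relation v² = μ/r at r = 7666 km: μ = v²r = (7.211)² × 7666 = 3.98621×10^5 km³/s².
Transfer-ellipse semi-major axis a_t = (r₁ + r₂)/2 = (52010 + 7666)/2 = 29838 km.
On the circular orbit at r = 52010 km, v_c = √(μ/r) = 2.768 km/s.
Vis-viva on the transfer ellipse at r = 52010 km gives v_t = √[μ(2/r − 1/a_t)] = 1.403 km/s.
Δv₁ = |v_t − v_c| = |1.403 − 2.768| = 1.365 km/s.

Δv₁ = 1365 m/s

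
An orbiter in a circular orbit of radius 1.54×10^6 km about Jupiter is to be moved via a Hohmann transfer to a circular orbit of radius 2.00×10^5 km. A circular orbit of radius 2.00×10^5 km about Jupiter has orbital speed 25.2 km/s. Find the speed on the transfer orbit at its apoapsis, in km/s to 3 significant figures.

From the circular-orbit relation v² = μ/r at r = 2.00×10^5 km: μ = v²r = (25.2)² × 2.00×10^5 = 1.27008×10^8 km³/s².
The Hohmann ellipse has a_t = (r₁ + r₂)/2 = 8.700×10^5 km.
The apoapsis of the transfer ellipse is at r = 1.540×10^6 km.
Applying v² = μ(2/r − 1/a_t): v = 4.354 km/s.

v = 4.35 km/s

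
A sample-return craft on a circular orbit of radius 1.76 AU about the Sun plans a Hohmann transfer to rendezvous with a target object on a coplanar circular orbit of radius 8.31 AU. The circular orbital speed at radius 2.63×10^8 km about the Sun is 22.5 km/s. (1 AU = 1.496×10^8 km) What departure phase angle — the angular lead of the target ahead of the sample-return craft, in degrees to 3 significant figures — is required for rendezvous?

From the circular-orbit relation v² = μ/r at r = 2.63×10^8 km: μ = v²r = (22.5)² × 2.63×10^8 = 1.33144×10^11 km³/s².
In km: r₁ = 1.76 × 1.496×10^8 = 2.63296×10^8 km; r₂ = 8.31 × 1.496×10^8 = 1.243176×10^9 km.
Transfer-ellipse semi-major axis a_t = (r₁ + r₂)/2 = (2.63296×10^8 + 1.243176×10^9)/2 = 7.53236×10^8 km.
The half-period of the transfer ellipse is t = π√(a_t³/μ) = 1.77986×10^8 s.
Target angular speed ω₂ = √(μ/r₂³) = 8.32456×10^-9 rad/s.
Angle swept by the target during transfer: ω₂·t = 1.48166 rad = 84.89°.
Arrival is 180° from departure on the ellipse, so φ = 180° − 84.89° = 95.1°.

φ = 95.1°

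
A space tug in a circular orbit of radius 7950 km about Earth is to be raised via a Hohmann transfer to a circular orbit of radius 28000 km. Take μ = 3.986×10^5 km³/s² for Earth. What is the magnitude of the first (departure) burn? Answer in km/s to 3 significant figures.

The Hohmann ellipse has a_t = (r₁ + r₂)/2 = 17975 km.
On the circular orbit at r = 7950 km, v_c = √(μ/r) = 7.081 km/s.
Transfer-orbit speed at the same r (vis-viva, a = a_t): v_t = √[μ(2/r − 1/a_t)] = 8.838 km/s.
Δv₁ = |v_t − v_c| = |8.838 − 7.081| = 1.757 km/s.

Δv₁ = 1.76 km/s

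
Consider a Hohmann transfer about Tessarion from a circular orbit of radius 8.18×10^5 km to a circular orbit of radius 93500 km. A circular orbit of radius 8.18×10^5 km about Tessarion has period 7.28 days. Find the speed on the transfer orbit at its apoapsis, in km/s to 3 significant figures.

From Kepler's third law T² = 4π²r³/μ at r = 8.18×10^5 km, T = 7.28 days = 7.28 × 86400 s = 6.28992×10^5 s: μ = 4π²r³/T² = 5.46172×10^7 km³/s².
The Hohmann ellipse has a_t = (r₁ + r₂)/2 = 4.5575×10^5 km.
At apoapsis, r = 8.180×10^5 km.
From the vis-viva equation, v = √[μ(2/r − 1/a_t)] = 3.701 km/s.

v = 3.70 km/s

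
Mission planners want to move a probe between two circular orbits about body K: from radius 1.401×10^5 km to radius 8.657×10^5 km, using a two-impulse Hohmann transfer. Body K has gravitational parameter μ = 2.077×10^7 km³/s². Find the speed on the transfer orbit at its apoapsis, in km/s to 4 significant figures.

v = 2.585 km/s

Semi-major axis of the transfer orbit: a_t = (1.401×10^5 + 8.657×10^5)/2 = 5.029×10^5 km.
The apoapsis of the transfer ellipse is at r = 8.657×10^5 km.
From the vis-viva equation, v = √[μ(2/r − 1/a_t)] = 2.585 km/s.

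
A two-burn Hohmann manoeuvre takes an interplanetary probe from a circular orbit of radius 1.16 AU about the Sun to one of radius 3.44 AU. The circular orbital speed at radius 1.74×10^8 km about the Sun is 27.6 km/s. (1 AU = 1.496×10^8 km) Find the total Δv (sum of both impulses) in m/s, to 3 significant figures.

From the circular-orbit relation v² = μ/r at r = 1.74×10^8 km: μ = v²r = (27.6)² × 1.74×10^8 = 1.32546×10^11 km³/s².
In km: r₁ = 1.16 × 1.496×10^8 = 1.73536×10^8 km; r₂ = 3.44 × 1.496×10^8 = 5.14624×10^8 km.
Transfer-ellipse semi-major axis a_t = (r₁ + r₂)/2 = (1.73536×10^8 + 5.14624×10^8)/2 = 3.4408×10^8 km.
At r₁ the circular-orbit speed is v₁ = √(μ/r₁) = 27.637 km/s.
Transfer-orbit speed at r₁ (vis-viva equation): v_p = √[μ(2/r₁ − 1/a_t)] = 33.799 km/s.
First burn Δv₁ = |v_p − v₁| = 6.162 km/s.
At r₂, v₂ = √(μ/r₂) = 16.0487 km/s.
Transfer-orbit speed at r₂: v_a = √[μ(2/r₂ − 1/a_t)] = 11.3973 km/s.
Second burn Δv₂ = |v₂ − v_a| = 4.651 km/s.
Δv = Δv₁ + Δv₂ = 6.162 + 4.651 = 10.81 km/s.

Δv = 10800 m/s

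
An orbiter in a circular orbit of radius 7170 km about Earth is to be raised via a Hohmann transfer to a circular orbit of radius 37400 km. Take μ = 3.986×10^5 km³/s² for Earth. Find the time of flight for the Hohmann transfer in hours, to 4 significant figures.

Semi-major axis of the transfer orbit: a_t = (7170 + 37400)/2 = 22285 km.
Transfer time t = π√(a_t³/μ) = π√((22285)³ / 3.986×10^5) = 16554 s.
Converting: 16554 s ÷ 3600 s/hour = 4.598 hours.

t = 4.598 hours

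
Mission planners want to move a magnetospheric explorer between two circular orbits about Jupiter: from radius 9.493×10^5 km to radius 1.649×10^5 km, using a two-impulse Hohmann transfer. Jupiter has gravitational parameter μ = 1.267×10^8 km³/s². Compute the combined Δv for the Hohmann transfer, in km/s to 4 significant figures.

The Hohmann ellipse has a_t = (r₁ + r₂)/2 = 5.571×10^5 km.
Circular speed at r₁: v₁ = √(μ/r₁) = √(1.267×10^8/9.493×10^5) = 11.5528 km/s.
On the transfer ellipse at r₁, v² = μ(2/r − 1/a) gives v_a = √[μ(2/r₁ − 1/a_t)] = 6.28536 km/s.
First burn Δv₁ = |v_a − v₁| = 5.267 km/s.
Circular speed at r₂: v₂ = √(μ/r₂) = 27.719 km/s.
Transfer-orbit speed at r₂: v_p = √[μ(2/r₂ − 1/a_t)] = 36.184 km/s.
Second burn Δv₂ = |v₂ − v_p| = 8.465 km/s.
Δv = Δv₁ + Δv₂ = 5.267 + 8.465 = 13.73 km/s.

Δv = 13.73 km/s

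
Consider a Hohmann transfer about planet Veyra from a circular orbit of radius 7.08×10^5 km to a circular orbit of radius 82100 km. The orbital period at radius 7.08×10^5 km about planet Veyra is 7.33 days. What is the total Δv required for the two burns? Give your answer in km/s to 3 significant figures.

Δv = 10.8 km/s

From Kepler's third law T² = 4π²r³/μ at r = 7.08×10^5 km, T = 7.33 days = 7.33 × 86400 s = 6.33312×10^5 s: μ = 4π²r³/T² = 3.49321×10^7 km³/s².
The Hohmann ellipse has a_t = (r₁ + r₂)/2 = 3.9505×10^5 km.
Circular speed at r₁: v₁ = √(μ/r₁) = √(3.49321×10^7/7.080×10^5) = 7.024 km/s.
Transfer-orbit speed at r₁ (vis-viva): v_a = √[μ(2/r₁ − 1/a_t)] = 3.202 km/s.
First burn Δv₁ = |v_a − v₁| = 3.822 km/s.
Circular speed at r₂: v₂ = √(μ/r₂) = 20.627 km/s.
Transfer-orbit speed at r₂: v_p = √[μ(2/r₂ − 1/a_t)] = 27.614 km/s.
Second burn Δv₂ = |v₂ − v_p| = 6.987 km/s.
Total Δv = Δv₁ + Δv₂ = 10.81 km/s.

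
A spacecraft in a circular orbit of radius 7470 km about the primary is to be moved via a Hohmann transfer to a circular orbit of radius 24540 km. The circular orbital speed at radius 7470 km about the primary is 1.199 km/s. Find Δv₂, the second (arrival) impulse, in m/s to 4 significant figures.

From the circular-orbit relation v² = μ/r at r = 7470 km: μ = v²r = (1.199)² × 7470 = 10738.9 km³/s².
Transfer-ellipse semi-major axis a_t = (r₁ + r₂)/2 = (7470 + 24540)/2 = 16005 km.
Circular speed at r = 24540 km: v_c = √(μ/r) = 0.6615 km/s.
Vis-viva on the transfer ellipse at r = 24540 km gives v_t = √[μ(2/r − 1/a_t)] = 0.4519 km/s.
Δv₂ = |v_t − v_c| = |0.4519 − 0.6615| = 0.2096 km/s.

Δv₂ = 209.6 m/s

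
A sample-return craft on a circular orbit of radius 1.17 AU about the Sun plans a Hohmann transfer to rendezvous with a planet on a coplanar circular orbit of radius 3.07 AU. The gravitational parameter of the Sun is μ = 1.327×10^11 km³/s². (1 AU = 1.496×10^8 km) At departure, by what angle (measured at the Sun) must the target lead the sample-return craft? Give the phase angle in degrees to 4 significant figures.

φ = 76.71°

In km: r₁ = 1.17 × 1.496×10^8 = 1.75032×10^8 km; r₂ = 3.07 × 1.496×10^8 = 4.59272×10^8 km.
The Hohmann ellipse has a_t = (r₁ + r₂)/2 = 3.17152×10^8 km.
Transfer time t = π√(a_t³/μ) = 4.871×10^7 s.
Target angular speed ω₂ = √(μ/r₂³) = 3.701×10^-8 rad/s.
Angle swept by the target during transfer: ω₂·t = 1.8028 rad = 103.29°.
The sample-return craft traverses 180° on the transfer ellipse, so the target must lead by 180° − 103.29° = 76.71°.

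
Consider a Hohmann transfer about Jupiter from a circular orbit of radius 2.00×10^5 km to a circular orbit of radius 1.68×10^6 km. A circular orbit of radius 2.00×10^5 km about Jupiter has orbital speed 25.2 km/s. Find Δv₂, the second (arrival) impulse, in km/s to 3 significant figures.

From the circular-orbit relation v² = μ/r at r = 2.00×10^5 km: μ = v²r = (25.2)² × 2.00×10^5 = 1.27008×10^8 km³/s².
Semi-major axis of the transfer orbit: a_t = (2.000×10^5 + 1.680×10^6)/2 = 9.400×10^5 km.
On the circular orbit at r = 1.680×10^6 km, v_c = √(μ/r) = 8.695 km/s.
Transfer-orbit speed at the same r (vis-viva, a = a_t): v_t = √[μ(2/r − 1/a_t)] = 4.011 km/s.
Δv₂ = |v_t − v_c| = |4.011 − 8.695| = 4.684 km/s.

Δv₂ = 4.68 km/s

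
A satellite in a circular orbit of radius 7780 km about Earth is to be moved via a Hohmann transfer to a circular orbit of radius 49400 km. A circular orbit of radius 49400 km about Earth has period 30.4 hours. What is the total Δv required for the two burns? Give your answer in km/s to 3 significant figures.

From Kepler's third law T² = 4π²r³/μ at r = 49400 km, T = 30.4 hours = 30.4 × 3600 s = 1.0944×10^5 s: μ = 4π²r³/T² = 3.97364×10^5 km³/s².
Transfer-ellipse semi-major axis a_t = (r₁ + r₂)/2 = (7780 + 49400)/2 = 28590 km.
Circular speed at r₁: v₁ = √(μ/r₁) = √(3.97364×10^5/7780) = 7.1467 km/s.
Transfer-orbit speed at r₁ (vis-viva equation): v_p = √[μ(2/r₁ − 1/a_t)] = 9.3942 km/s.
First burn Δv₁ = |v_p − v₁| = 2.2475 km/s.
At r₂, v₂ = √(μ/r₂) = 2.8362 km/s.
Transfer-orbit speed at r₂: v_a = √[μ(2/r₂ − 1/a_t)] = 1.4795 km/s.
Second burn Δv₂ = |v₂ − v_a| = 1.3567 km/s.
Total Δv = Δv₁ + Δv₂ = 3.604 km/s.

Δv = 3.60 km/s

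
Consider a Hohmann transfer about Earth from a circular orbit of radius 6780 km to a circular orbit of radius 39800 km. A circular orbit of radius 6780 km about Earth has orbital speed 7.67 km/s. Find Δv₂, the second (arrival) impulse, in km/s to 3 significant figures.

From the circular-orbit relation v² = μ/r at r = 6780 km: μ = v²r = (7.67)² × 6780 = 3.98860×10^5 km³/s².
Transfer-ellipse semi-major axis a_t = (r₁ + r₂)/2 = (6780 + 39800)/2 = 23290 km.
On the circular orbit at r = 39800 km, v_c = √(μ/r) = 3.166 km/s.
Vis-viva on the transfer ellipse at r = 39800 km gives v_t = √[μ(2/r − 1/a_t)] = 1.708 km/s.
Δv₂ = |v_t − v_c| = |1.708 − 3.166| = 1.458 km/s.

Δv₂ = 1.46 km/s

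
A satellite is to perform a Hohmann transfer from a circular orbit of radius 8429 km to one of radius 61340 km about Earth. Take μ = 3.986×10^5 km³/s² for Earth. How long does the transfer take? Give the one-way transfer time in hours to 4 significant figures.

Transfer-ellipse semi-major axis a_t = (r₁ + r₂)/2 = (8429 + 61340)/2 = 34884.5 km.
By Kepler's third law the transfer-orbit period is T = 2π√(a_t³/μ), so t = T/2 = 32420 s.
Converting: 32420 s ÷ 3600 s/hour = 9.006 hours.

t = 9.006 hours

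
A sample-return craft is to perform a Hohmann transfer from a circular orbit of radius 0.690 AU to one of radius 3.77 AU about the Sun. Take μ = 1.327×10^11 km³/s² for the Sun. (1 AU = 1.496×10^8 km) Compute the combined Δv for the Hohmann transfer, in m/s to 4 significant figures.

Δv = 17570 m/s

In km: r₁ = 0.690 × 1.496×10^8 = 1.03224×10^8 km; r₂ = 3.77 × 1.496×10^8 = 5.63992×10^8 km.
Transfer-ellipse semi-major axis a_t = (r₁ + r₂)/2 = (1.03224×10^8 + 5.63992×10^8)/2 = 3.33608×10^8 km.
Circular speed at r₁: v₁ = √(μ/r₁) = √(1.327×10^11/1.03224×10^8) = 35.855 km/s.
Transfer-orbit speed at r₁ (vis-viva): v_p = √[μ(2/r₁ − 1/a_t)] = 46.619 km/s.
First burn Δv₁ = |v_p − v₁| = 10.76 km/s.
At r₂, v₂ = √(μ/r₂) = 15.339 km/s.
Transfer-orbit speed at r₂: v_a = √[μ(2/r₂ − 1/a_t)] = 8.5324 km/s.
Second burn Δv₂ = |v₂ − v_a| = 6.807 km/s.
Total Δv = Δv₁ + Δv₂ = 17.57 km/s.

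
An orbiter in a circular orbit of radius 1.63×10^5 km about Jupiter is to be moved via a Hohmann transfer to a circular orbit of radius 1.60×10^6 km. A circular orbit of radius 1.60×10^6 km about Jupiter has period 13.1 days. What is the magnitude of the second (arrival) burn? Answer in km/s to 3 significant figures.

From Kepler's third law T² = 4π²r³/μ at r = 1.60×10^6 km, T = 13.1 days = 13.1 × 86400 s = 1.13184×10^6 s: μ = 4π²r³/T² = 1.26226×10^8 km³/s².
Semi-major axis of the transfer orbit: a_t = (1.630×10^5 + 1.600×10^6)/2 = 8.815×10^5 km.
Circular speed at r = 1.600×10^6 km: v_c = √(μ/r) = 8.882 km/s.
Transfer-orbit speed at the same r (vis-viva, a = a_t): v_t = √[μ(2/r − 1/a_t)] = 3.819 km/s.
Δv₂ = |v_t − v_c| = |3.819 − 8.882| = 5.063 km/s.

Δv₂ = 5.06 km/s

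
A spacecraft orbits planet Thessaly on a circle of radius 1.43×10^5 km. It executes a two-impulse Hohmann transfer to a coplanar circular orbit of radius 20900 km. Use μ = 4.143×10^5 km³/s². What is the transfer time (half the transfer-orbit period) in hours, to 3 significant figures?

t = 31.8 hours

Semi-major axis of the transfer orbit: a_t = (1.430×10^5 + 20900)/2 = 81950 km.
Transfer time t = π√(a_t³/μ) = π√((81950)³ / 4.143×10^5) = 1.145×10^5 s.
Converting: 1.145×10^5 s ÷ 3600 s/hour = 31.8 hours.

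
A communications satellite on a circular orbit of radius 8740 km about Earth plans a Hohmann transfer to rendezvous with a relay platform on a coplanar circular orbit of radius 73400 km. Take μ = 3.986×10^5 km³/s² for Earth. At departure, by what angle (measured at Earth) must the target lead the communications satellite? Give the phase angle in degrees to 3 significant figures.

The Hohmann ellipse has a_t = (r₁ + r₂)/2 = 41070 km.
The half-period of the transfer ellipse is t = π√(a_t³/μ) = 41420 s.
The target's mean motion on its circular orbit is ω₂ = √(μ/r₂³) = 3.175×10^-5 rad/s.
Angle swept by the target during transfer: ω₂·t = 1.315 rad = 75.34°.
Arrival is 180° from departure on the ellipse, so φ = 180° − 75.34° = 105°.

φ = 105°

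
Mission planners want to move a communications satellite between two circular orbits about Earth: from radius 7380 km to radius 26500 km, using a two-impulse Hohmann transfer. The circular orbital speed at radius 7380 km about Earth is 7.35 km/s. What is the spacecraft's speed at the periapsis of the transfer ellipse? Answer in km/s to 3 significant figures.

v = 9.19 km/s

From the circular-orbit relation v² = μ/r at r = 7380 km: μ = v²r = (7.35)² × 7380 = 3.98686×10^5 km³/s².
The Hohmann ellipse has a_t = (r₁ + r₂)/2 = 16940 km.
The periapsis of the transfer ellipse is at r = 7380 km.
Applying v² = μ(2/r − 1/a_t): v = 9.193 km/s.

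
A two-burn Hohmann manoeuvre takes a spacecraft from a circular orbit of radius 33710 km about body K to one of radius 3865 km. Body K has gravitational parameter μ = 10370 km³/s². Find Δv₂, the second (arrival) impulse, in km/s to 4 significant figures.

Δv₂ = 0.5561 km/s

Semi-major axis of the transfer orbit: a_t = (33710 + 3865)/2 = 18787.5 km.
Circular speed at r = 3865 km: v_c = √(μ/r) = 1.6380 km/s.
Vis-viva on the transfer ellipse at r = 3865 km gives v_t = √[μ(2/r − 1/a_t)] = 2.1941 km/s.
Δv₂ = |v_t − v_c| = |2.1941 − 1.6380| = 0.5561 km/s.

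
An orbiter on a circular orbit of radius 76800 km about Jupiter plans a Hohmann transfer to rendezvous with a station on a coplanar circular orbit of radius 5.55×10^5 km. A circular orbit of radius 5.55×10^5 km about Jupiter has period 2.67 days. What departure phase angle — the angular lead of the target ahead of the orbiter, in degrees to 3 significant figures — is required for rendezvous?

φ = 103°

From Kepler's third law T² = 4π²r³/μ at r = 5.55×10^5 km, T = 2.67 days = 2.67 × 86400 s = 2.30688×10^5 s: μ = 4π²r³/T² = 1.26820×10^8 km³/s².
Semi-major axis of the transfer orbit: a_t = (76800 + 5.550×10^5)/2 = 3.159×10^5 km.
Transfer time t = π√(a_t³/μ) = 49531 s.
The target's mean motion on its circular orbit is ω₂ = √(μ/r₂³) = 2.7237×10^-5 rad/s.
Angle swept by the target during transfer: ω₂·t = 1.3491 rad = 77.30°.
The orbiter traverses 180° on the transfer ellipse, so the target must lead by 180° − 77.30° = 103°.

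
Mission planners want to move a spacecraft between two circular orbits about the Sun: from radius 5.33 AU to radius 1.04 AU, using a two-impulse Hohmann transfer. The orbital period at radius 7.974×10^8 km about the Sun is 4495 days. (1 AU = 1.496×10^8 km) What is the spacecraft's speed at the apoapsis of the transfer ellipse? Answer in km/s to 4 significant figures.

v = 7.372 km/s

From Kepler's third law T² = 4π²r³/μ at r = 7.974×10^8 km, T = 4495 days = 4495 × 86400 s = 3.88368×10^8 s: μ = 4π²r³/T² = 1.32709×10^11 km³/s².
In km: r₁ = 5.33 × 1.496×10^8 = 7.97368×10^8 km; r₂ = 1.04 × 1.496×10^8 = 1.55584×10^8 km.
Semi-major axis of the transfer orbit: a_t = (7.97368×10^8 + 1.55584×10^8)/2 = 4.76476×10^8 km.
At apoapsis, r = 7.97368×10^8 km.
Applying v² = μ(2/r − 1/a_t): v = 7.372 km/s.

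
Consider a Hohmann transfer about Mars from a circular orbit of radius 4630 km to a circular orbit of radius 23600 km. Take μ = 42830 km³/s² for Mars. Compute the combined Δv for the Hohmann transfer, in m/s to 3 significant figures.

Δv = 1470 m/s

The Hohmann ellipse has a_t = (r₁ + r₂)/2 = 14115 km.
At r₁ the circular-orbit speed is v₁ = √(μ/r₁) = 3.0415 km/s.
Transfer-orbit speed at r₁ (v² = μ(2/r − 1/a)): v_p = √[μ(2/r₁ − 1/a_t)] = 3.9328 km/s.
First burn Δv₁ = |v_p − v₁| = 0.8913 km/s.
At r₂, v₂ = √(μ/r₂) = 1.3472 km/s.
Transfer-orbit speed at r₂: v_a = √[μ(2/r₂ − 1/a_t)] = 0.77156 km/s.
Second burn Δv₂ = |v₂ − v_a| = 0.5756 km/s.
Total Δv = Δv₁ + Δv₂ = 1.467 km/s.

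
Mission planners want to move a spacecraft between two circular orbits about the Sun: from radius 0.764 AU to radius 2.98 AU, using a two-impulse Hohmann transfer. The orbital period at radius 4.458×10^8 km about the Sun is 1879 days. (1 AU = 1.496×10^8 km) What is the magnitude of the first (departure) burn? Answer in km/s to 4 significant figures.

From Kepler's third law T² = 4π²r³/μ at r = 4.458×10^8 km, T = 1879 days = 1879 × 86400 s = 1.623456×10^8 s: μ = 4π²r³/T² = 1.32709×10^11 km³/s².
In km: r₁ = 0.764 × 1.496×10^8 = 1.142944×10^8 km; r₂ = 2.98 × 1.496×10^8 = 4.45808×10^8 km.
Transfer-ellipse semi-major axis a_t = (r₁ + r₂)/2 = (1.142944×10^8 + 4.45808×10^8)/2 = 2.800512×10^8 km.
Circular speed at r = 1.142944×10^8 km: v_c = √(μ/r) = 34.075 km/s.
Transfer-orbit speed at the same r (vis-viva, a = a_t): v_t = √[μ(2/r − 1/a_t)] = 42.992 km/s.
Δv₁ = |v_t − v_c| = |42.992 − 34.075| = 8.917 km/s.

Δv₁ = 8.917 km/s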